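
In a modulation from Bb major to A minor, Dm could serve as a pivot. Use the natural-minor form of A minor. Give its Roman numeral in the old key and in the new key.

iii in Bb major; iv in A minor

The scale of Bb major is Bb C D Eb F G A; D is degree 3, and the triad built there (D-F-A) is minor, so it is iii.
The scale of A minor (natural minor) is A B C D E F G; D is degree 4, and the triad built there (D-F-A) is minor, so it is iv.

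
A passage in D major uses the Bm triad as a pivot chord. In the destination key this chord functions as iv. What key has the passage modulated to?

The numeral iv denotes a minor triad on scale degree 4. With B on degree 4, the tonic of the new key is F#.
Degree 4 carries a minor triad in minor keys, so the destination is F# minor.
Check: the diatonic triads of F# minor (natural minor) are F#m (i), G#dim (ii°), A (III), Bm (iv), C#m (v), D (VI), E (VII) — Bm is indeed iv.

F# minor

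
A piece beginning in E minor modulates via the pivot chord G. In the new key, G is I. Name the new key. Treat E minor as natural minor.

G major

The numeral I denotes a major triad on scale degree 1. With G on degree 1, the tonic of the new key is G.
Degree 1 carries a major triad in major keys, so the destination is G major.
Check: the diatonic triads of G major are G (I), Am (ii), Bm (iii), C (IV), D (V), Em (vi), F♯dim (vii°) — G is indeed I.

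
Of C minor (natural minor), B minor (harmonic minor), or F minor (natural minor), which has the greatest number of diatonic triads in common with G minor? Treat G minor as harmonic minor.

Triads of G minor (harmonic minor): Gm (i), Adim (ii°), Bbaug (III+), Cm (iv), D (V), Eb (VI), F#dim (vii°).
C minor (natural minor) shares 3: Gm, Cm, Eb.
B minor (harmonic minor) shares 0: none.
F minor (natural minor) shares 2: Cm, Eb.
The most common triads (3) are shared with C minor.

C minor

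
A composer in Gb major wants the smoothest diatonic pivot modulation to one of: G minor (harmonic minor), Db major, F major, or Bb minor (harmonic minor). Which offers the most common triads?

Db major

Triads of Gb major: Gb major (I), Ab minor (ii), Bb minor (iii), Cb major (IV), Db major (V), Eb minor (vi), F diminished (vii°).
G minor (harmonic minor) shares 0: none.
Db major shares 4: Gb, Bbm, Db, Ebm.
F major shares 0: none.
Bb minor (harmonic minor) shares 3: Gb, Bbm, Ebm.
The most common triads (4) are shared with Db major.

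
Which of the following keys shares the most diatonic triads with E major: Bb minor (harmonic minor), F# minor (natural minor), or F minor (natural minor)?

F# minor

Triads of E major: E major (I), F# minor (ii), G# minor (iii), A major (IV), B major (V), C# minor (vi), D# diminished (vii°).
Bb minor (harmonic minor) shares 0: none.
F# minor (natural minor) shares 4: E, F#m, A, C#m.
F minor (natural minor) shares 0: none.
The most common triads (4) are shared with F# minor.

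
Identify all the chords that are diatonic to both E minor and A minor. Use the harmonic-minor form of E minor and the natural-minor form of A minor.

Triads in E minor (harmonic minor): Em (i), F#dim (ii°), Gaug (III+), Am (iv), B (V), C (VI), D#dim (vii°).
Triads in A minor (natural minor): Am (i), Bdim (ii°), C (III), Dm (iv), Em (v), F (VI), G (VII).
Shared triads with their functions: Em (i in E minor, v in A minor); Am (iv in E minor, i in A minor); C (VI in E minor, III in A minor).

Em, Am, C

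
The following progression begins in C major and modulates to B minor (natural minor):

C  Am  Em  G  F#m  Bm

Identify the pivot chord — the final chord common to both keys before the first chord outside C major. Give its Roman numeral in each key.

Chords diatonic to C major: C, Dm, Em, F, G, Am, Bdim.
Reading the progression, the first chord not in that set is F#m, so the modulation leaves C major there.
The chord immediately before F#m is G, which is diatonic to both keys: V in C major and VI in B minor.

G — V in C major, VI in B minor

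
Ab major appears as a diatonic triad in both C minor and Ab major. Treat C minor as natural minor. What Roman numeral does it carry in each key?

VI in C minor; I in Ab major

The scale of C minor (natural minor) is C D Eb F G Ab Bb; Ab is degree 6, and the triad built there (Ab-C-Eb) is major, so it is VI.
The scale of Ab major is Ab Bb C Db Eb F G; Ab is degree 1, and the triad built there (Ab-C-Eb) is major, so it is I.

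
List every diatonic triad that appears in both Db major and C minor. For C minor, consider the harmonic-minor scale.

Fm, Ab

Triads in Db major: Db (I), Ebm (ii), Fm (iii), Gb (IV), Ab (V), Bbm (vi), Cdim (vii°).
Triads in C minor (harmonic minor): Cm (i), Ddim (ii°), Ebaug (III+), Fm (iv), G (V), Ab (VI), Bdim (vii°).
Shared triads with their functions: Fm (iii in Db major, iv in C minor); Ab (V in Db major, VI in C minor).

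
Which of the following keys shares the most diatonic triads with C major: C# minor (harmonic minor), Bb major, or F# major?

Bb major

Triads of C major: C (I), Dm (ii), Em (iii), F (IV), G (V), Am (vi), Bdim (vii°).
C# minor (harmonic minor) shares 0: none.
Bb major shares 2: Dm, F.
F# major shares 0: none.
The most common triads (2) are shared with Bb major.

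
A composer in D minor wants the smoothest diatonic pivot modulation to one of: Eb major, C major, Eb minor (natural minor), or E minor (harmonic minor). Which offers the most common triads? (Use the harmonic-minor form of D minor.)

Triads of D minor (harmonic minor): D minor (i), E diminished (ii°), F augmented (III+), G minor (iv), A major (V), Bb major (VI), C# diminished (vii°).
Eb major shares 2: Gm, Bb.
C major shares 1: Dm.
Eb minor (natural minor) shares 0: none.
E minor (harmonic minor) shares 0: none.
The most common triads (2) are shared with Eb major.

Eb major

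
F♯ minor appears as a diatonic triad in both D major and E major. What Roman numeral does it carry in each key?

The scale of D major is D E F♯ G A B C♯; F♯ is degree 3, and the triad built there (F♯-A-C♯) is minor, so it is iii.
The scale of E major is E F♯ G♯ A B C♯ D♯; F♯ is degree 2, and the triad built there (F♯-A-C♯) is minor, so it is ii.

iii in D major; ii in E major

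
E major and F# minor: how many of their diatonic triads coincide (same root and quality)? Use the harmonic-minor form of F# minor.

1

Diatonic triads of E major: E (I), F#m (ii), G#m (iii), A (IV), B (V), C#m (vi), D#dim (vii°).
Diatonic triads of F# minor (harmonic minor): F#m (i), G#dim (ii°), Aaug (III+), Bm (iv), C# (V), D (VI), E#dim (vii°).
Matching root and quality in both lists: F#m.
That gives 1 common triad.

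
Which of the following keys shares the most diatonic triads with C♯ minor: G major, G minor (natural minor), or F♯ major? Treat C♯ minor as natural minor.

F♯ major

Triads of C♯ minor (natural minor): C♯ minor (i), D♯ diminished (ii°), E major (III), F♯ minor (iv), G♯ minor (v), A major (VI), B major (VII).
G major shares 0: none.
G minor (natural minor) shares 0: none.
F♯ major shares 2: G♯m, B.
The most common triads (2) are shared with F♯ major.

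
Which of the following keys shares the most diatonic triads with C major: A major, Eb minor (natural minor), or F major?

Triads of C major: C major (I), D minor (ii), E minor (iii), F major (IV), G major (V), A minor (vi), B diminished (vii°).
A major shares 0: none.
Eb minor (natural minor) shares 0: none.
F major shares 4: C, Dm, F, Am.
The most common triads (4) are shared with F major.

F major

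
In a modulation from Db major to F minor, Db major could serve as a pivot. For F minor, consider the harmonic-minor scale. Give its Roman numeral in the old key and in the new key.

The scale of Db major is Db Eb F Gb Ab Bb C; Db is degree 1, and the triad built there (Db-F-Ab) is major, so it is I.
The scale of F minor (harmonic minor) is F G Ab Bb C Db E; Db is degree 6, and the triad built there (Db-F-Ab) is major, so it is VI.

I in Db major; VI in F minor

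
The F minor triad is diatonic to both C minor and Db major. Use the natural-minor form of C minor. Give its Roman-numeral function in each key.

The scale of C minor (natural minor) is C D Eb F G Ab Bb; F is degree 4, and the triad built there (F-Ab-C) is minor, so it is iv.
The scale of Db major is Db Eb F Gb Ab Bb C; F is degree 3, and the triad built there (F-Ab-C) is minor, so it is iii.

iv in C minor; iii in Db major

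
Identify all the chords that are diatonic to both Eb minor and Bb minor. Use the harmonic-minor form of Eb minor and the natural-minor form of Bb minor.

Triads in Eb minor (harmonic minor): Eb minor (i), F diminished (ii°), Gb augmented (III+), Ab minor (iv), Bb major (V), Cb major (VI), D diminished (vii°).
Triads in Bb minor (natural minor): Bb minor (i), C diminished (ii°), Db major (III), Eb minor (iv), F minor (v), Gb major (VI), Ab major (VII).
Shared triads with their functions: Eb minor (i in Eb minor, iv in Bb minor).

Ebm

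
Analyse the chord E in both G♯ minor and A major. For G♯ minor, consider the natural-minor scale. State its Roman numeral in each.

VI in G♯ minor; V in A major

The scale of G♯ minor (natural minor) is G♯ A♯ B C♯ D♯ E F♯; E is degree 6, and the triad built there (E-G♯-B) is major, so it is VI.
The scale of A major is A B C♯ D E F♯ G♯; E is degree 5, and the triad built there (E-G♯-B) is major, so it is V.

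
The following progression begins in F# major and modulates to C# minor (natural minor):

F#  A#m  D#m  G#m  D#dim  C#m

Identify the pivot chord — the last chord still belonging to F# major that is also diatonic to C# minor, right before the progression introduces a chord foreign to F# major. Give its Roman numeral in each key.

G#m — ii in F# major, v in C# minor

Chords diatonic to F# major: F#, G#m, A#m, B, C#, D#m, E#dim.
Reading the progression, the first chord not in that set is D#dim, so the modulation leaves F# major there.
The chord immediately before D#dim is G#m, which is diatonic to both keys: ii in F# major and v in C# minor.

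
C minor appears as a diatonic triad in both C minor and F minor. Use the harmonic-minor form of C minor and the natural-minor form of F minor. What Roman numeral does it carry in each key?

i in C minor; v in F minor

The scale of C minor (harmonic minor) is C D E♭ F G A♭ B; C is degree 1, and the triad built there (C-E♭-G) is minor, so it is i.
The scale of F minor (natural minor) is F G A♭ B♭ C D♭ E♭; C is degree 5, and the triad built there (C-E♭-G) is minor, so it is v.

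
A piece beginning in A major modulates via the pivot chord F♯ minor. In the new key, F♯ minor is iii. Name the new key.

D major

The numeral iii denotes a minor triad on scale degree 3. With F♯ on degree 3, the tonic of the new key is D.
Degree 3 carries a minor triad in major keys, so the destination is D major.
Check: the diatonic triads of D major are D (I), Em (ii), F♯m (iii), G (IV), A (V), Bm (vi), C♯dim (vii°) — F♯ minor is indeed iii.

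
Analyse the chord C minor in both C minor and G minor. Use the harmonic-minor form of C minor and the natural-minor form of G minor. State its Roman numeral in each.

The scale of C minor (harmonic minor) is C D E♭ F G A♭ B; C is degree 1, and the triad built there (C-E♭-G) is minor, so it is i.
The scale of G minor (natural minor) is G A B♭ C D E♭ F; C is degree 4, and the triad built there (C-E♭-G) is minor, so it is iv.

i in C minor; iv in G minor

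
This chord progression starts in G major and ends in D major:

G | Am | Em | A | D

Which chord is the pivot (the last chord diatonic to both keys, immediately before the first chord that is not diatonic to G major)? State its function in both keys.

Chords diatonic to G major: G, Am, Bm, C, D, Em, F#dim.
Reading the progression, the first chord not in that set is A, so the modulation leaves G major there.
The chord immediately before A is Em, which is diatonic to both keys: vi in G major and ii in D major.

Em — vi in G major, ii in D major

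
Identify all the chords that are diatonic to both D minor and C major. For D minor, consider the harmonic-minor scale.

Dm

Triads in D minor (harmonic minor): Dm (i), Edim (ii°), Faug (III+), Gm (iv), A (V), Bb (VI), C#dim (vii°).
Triads in C major: C (I), Dm (ii), Em (iii), F (IV), G (V), Am (vi), Bdim (vii°).
Shared triads with their functions: Dm (i in D minor, ii in C major).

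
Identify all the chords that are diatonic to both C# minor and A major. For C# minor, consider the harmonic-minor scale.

Triads in C# minor (harmonic minor): C# minor (i), D# diminished (ii°), E augmented (III+), F# minor (iv), G# major (V), A major (VI), B# diminished (vii°).
Triads in A major: A major (I), B minor (ii), C# minor (iii), D major (IV), E major (V), F# minor (vi), G# diminished (vii°).
Shared triads with their functions: C# minor (i in C# minor, iii in A major); F# minor (iv in C# minor, vi in A major); A major (VI in C# minor, I in A major).

C#m, F#m, A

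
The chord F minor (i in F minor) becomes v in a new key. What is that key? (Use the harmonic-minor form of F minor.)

Bb minor

The numeral v denotes a minor triad on scale degree 5. With F on degree 5, the tonic of the new key is Bb.
Degree 5 carries a minor triad in natural-minor keys, so the destination is Bb minor.
Check: the diatonic triads of Bb minor (natural minor) are Bbm (i), Cdim (ii°), Db (III), Ebm (iv), Fm (v), Gb (VI), Ab (VII) — F minor is indeed v.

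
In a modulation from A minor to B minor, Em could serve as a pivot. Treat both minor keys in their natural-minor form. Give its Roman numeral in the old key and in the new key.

The scale of A minor (natural minor) is A B C D E F G; E is degree 5, and the triad built there (E-G-B) is minor, so it is v.
The scale of B minor (natural minor) is B C# D E F# G A; E is degree 4, and the triad built there (E-G-B) is minor, so it is iv.

v in A minor; iv in B minor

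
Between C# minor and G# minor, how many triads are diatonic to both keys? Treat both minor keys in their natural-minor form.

4

Diatonic triads of C# minor (natural minor): C#m (i), D#dim (ii°), E (III), F#m (iv), G#m (v), A (VI), B (VII).
Diatonic triads of G# minor (natural minor): G#m (i), A#dim (ii°), B (III), C#m (iv), D#m (v), E (VI), F# (VII).
Matching root and quality in both lists: C#m, E, G#m, B.
That gives 4 common triads.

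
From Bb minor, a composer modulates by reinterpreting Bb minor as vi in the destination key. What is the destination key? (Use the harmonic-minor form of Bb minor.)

The numeral vi denotes a minor triad on scale degree 6. With Bb on degree 6, the tonic of the new key is Db.
Degree 6 carries a minor triad in major keys, so the destination is Db major.
Check: the diatonic triads of Db major are Db (I), Ebm (ii), Fm (iii), Gb (IV), Ab (V), Bbm (vi), Cdim (vii°) — Bb minor is indeed vi.

Db major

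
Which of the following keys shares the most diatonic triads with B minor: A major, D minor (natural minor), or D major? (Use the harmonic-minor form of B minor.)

D major

Triads of B minor (harmonic minor): B minor (i), C# diminished (ii°), D augmented (III+), E minor (iv), F# major (V), G major (VI), A# diminished (vii°).
A major shares 1: Bm.
D minor (natural minor) shares 0: none.
D major shares 4: Bm, C#dim, Em, G.
The most common triads (4) are shared with D major.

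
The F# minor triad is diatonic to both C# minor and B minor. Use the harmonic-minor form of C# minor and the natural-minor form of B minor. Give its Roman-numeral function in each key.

iv in C# minor; v in B minor

The scale of C# minor (harmonic minor) is C# D# E F# G# A B#; F# is degree 4, and the triad built there (F#-A-C#) is minor, so it is iv.
The scale of B minor (natural minor) is B C# D E F# G A; F# is degree 5, and the triad built there (F#-A-C#) is minor, so it is v.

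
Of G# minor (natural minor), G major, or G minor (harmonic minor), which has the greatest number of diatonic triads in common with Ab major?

Triads of Ab major: Ab major (I), Bb minor (ii), C minor (iii), Db major (IV), Eb major (V), F minor (vi), G diminished (vii°).
G# minor (natural minor) shares 0: none.
G major shares 0: none.
G minor (harmonic minor) shares 2: Cm, Eb.
The most common triads (2) are shared with G minor.

G minor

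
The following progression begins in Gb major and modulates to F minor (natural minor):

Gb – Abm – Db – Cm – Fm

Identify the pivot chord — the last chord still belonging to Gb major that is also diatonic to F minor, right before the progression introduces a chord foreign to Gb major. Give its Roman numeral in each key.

Db — V in Gb major, VI in F minor

Chords diatonic to Gb major: Gb, Abm, Bbm, Cb, Db, Ebm, Fdim.
Reading the progression, the first chord not in that set is Cm, so the modulation leaves Gb major there.
The chord immediately before Cm is Db, which is diatonic to both keys: V in Gb major and VI in F minor.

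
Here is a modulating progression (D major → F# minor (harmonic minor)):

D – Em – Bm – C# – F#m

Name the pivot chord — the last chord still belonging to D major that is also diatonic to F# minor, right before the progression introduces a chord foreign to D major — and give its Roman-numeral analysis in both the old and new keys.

Chords diatonic to D major: D, Em, F#m, G, A, Bm, C#dim.
Reading the progression, the first chord not in that set is C#, so the modulation leaves D major there.
The chord immediately before C# is Bm, which is diatonic to both keys: vi in D major and iv in F# minor.

Bm — vi in D major, iv in F# minor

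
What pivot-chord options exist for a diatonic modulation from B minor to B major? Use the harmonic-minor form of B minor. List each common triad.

Triads in B minor (harmonic minor): Bm (i), C#dim (ii°), Daug (III+), Em (iv), F# (V), G (VI), A#dim (vii°).
Triads in B major: B (I), C#m (ii), D#m (iii), E (IV), F# (V), G#m (vi), A#dim (vii°).
Shared triads with their functions: F# (V in B minor, V in B major); A#dim (vii° in B minor, vii° in B major).

F#, A#dim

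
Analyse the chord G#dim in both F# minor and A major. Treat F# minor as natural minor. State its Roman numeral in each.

ii° in F# minor; vii° in A major

The scale of F# minor (natural minor) is F# G# A B C# D E; G# is degree 2, and the triad built there (G#-B-D) is diminished, so it is ii°.
The scale of A major is A B C# D E F# G#; G# is degree 7, and the triad built there (G#-B-D) is diminished, so it is vii°.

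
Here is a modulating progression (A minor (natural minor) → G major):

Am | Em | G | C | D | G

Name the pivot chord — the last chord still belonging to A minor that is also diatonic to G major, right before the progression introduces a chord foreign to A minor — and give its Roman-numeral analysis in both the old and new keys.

C — III in A minor, IV in G major

Chords diatonic to A minor: Am, Bdim, C, Dm, Em, F, G.
Reading the progression, the first chord not in that set is D, so the modulation leaves A minor there.
The chord immediately before D is C, which is diatonic to both keys: III in A minor and IV in G major.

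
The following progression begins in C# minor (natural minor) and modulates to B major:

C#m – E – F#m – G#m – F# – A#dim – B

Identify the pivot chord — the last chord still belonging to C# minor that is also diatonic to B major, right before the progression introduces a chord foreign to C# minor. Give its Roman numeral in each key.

G#m — v in C# minor, vi in B major

Chords diatonic to C# minor: C#m, D#dim, E, F#m, G#m, A, B.
Reading the progression, the first chord not in that set is F#, so the modulation leaves C# minor there.
The chord immediately before F# is G#m, which is diatonic to both keys: v in C# minor and vi in B major.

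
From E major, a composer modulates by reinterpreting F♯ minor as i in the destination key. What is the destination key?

F♯ minor

The numeral i denotes a minor triad on scale degree 1. With F♯ on degree 1, the tonic of the new key is F♯.
Degree 1 carries a minor triad in minor keys, so the destination is F♯ minor.
Check: the diatonic triads of F♯ minor (natural minor) are F♯m (i), G♯dim (ii°), A (III), Bm (iv), C♯m (v), D (VI), E (VII) — F♯ minor is indeed i.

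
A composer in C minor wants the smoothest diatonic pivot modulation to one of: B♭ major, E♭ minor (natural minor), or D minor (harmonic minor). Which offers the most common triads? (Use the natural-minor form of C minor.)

B♭ major

Triads of C minor (natural minor): C minor (i), D diminished (ii°), E♭ major (III), F minor (iv), G minor (v), A♭ major (VI), B♭ major (VII).
B♭ major shares 4: Cm, E♭, Gm, B♭.
E♭ minor (natural minor) shares 0: none.
D minor (harmonic minor) shares 2: Gm, B♭.
The most common triads (4) are shared with B♭ major.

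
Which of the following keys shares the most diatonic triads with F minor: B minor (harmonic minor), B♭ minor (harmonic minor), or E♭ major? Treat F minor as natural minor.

Triads of F minor (natural minor): F minor (i), G diminished (ii°), A♭ major (III), B♭ minor (iv), C minor (v), D♭ major (VI), E♭ major (VII).
B minor (harmonic minor) shares 0: none.
B♭ minor (harmonic minor) shares 1: B♭m.
E♭ major shares 4: Fm, A♭, Cm, E♭.
The most common triads (4) are shared with E♭ major.

E♭ major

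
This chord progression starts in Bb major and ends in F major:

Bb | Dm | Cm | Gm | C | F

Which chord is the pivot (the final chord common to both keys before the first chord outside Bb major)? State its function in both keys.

Chords diatonic to Bb major: Bb, Cm, Dm, Eb, F, Gm, Adim.
Reading the progression, the first chord not in that set is C, so the modulation leaves Bb major there.
The chord immediately before C is Gm, which is diatonic to both keys: vi in Bb major and ii in F major.

Gm — vi in Bb major, ii in F major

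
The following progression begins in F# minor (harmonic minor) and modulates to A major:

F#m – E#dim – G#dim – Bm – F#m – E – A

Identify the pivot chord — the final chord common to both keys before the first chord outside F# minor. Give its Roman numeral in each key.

Chords diatonic to F# minor: F#m, G#dim, Aaug, Bm, C#, D, E#dim.
Reading the progression, the first chord not in that set is E, so the modulation leaves F# minor there.
The chord immediately before E is F#m, which is diatonic to both keys: i in F# minor and vi in A major.

F#m — i in F# minor, vi in A major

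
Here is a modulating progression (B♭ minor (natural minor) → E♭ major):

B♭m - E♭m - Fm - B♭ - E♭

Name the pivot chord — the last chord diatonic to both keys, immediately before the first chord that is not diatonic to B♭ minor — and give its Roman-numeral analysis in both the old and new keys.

Chords diatonic to B♭ minor: B♭m, Cdim, D♭, E♭m, Fm, G♭, A♭.
Reading the progression, the first chord not in that set is B♭, so the modulation leaves B♭ minor there.
The chord immediately before B♭ is Fm, which is diatonic to both keys: v in B♭ minor and ii in E♭ major.

Fm — v in B♭ minor, ii in E♭ major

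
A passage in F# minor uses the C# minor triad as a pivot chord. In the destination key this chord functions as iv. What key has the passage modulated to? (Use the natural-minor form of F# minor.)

The numeral iv denotes a minor triad on scale degree 4. With C# on degree 4, the tonic of the new key is G#.
Degree 4 carries a minor triad in minor keys, so the destination is G# minor.
Check: the diatonic triads of G# minor (natural minor) are G#m (i), A#dim (ii°), B (III), C#m (iv), D#m (v), E (VI), F# (VII) — C# minor is indeed iv.

G# minor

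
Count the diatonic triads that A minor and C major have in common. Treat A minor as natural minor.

7

Diatonic triads of A minor (natural minor): Am (i), Bdim (ii°), C (III), Dm (iv), Em (v), F (VI), G (VII).
Diatonic triads of C major: C (I), Dm (ii), Em (iii), F (IV), G (V), Am (vi), Bdim (vii°).
Matching root and quality in both lists: Am, Bdim, C, Dm, Em, F, G.
That gives 7 common triads.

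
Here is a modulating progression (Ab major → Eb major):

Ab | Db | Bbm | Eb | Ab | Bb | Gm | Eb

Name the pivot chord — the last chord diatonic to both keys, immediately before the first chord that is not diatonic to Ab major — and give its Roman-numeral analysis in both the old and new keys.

Chords diatonic to Ab major: Ab, Bbm, Cm, Db, Eb, Fm, Gdim.
Reading the progression, the first chord not in that set is Bb, so the modulation leaves Ab major there.
The chord immediately before Bb is Ab, which is diatonic to both keys: I in Ab major and IV in Eb major.

Ab — I in Ab major, IV in Eb major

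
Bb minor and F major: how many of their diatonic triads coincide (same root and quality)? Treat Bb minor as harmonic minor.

Diatonic triads of Bb minor (harmonic minor): Bbm (i), Cdim (ii°), Dbaug (III+), Ebm (iv), F (V), Gb (VI), Adim (vii°).
Diatonic triads of F major: F (I), Gm (ii), Am (iii), Bb (IV), C (V), Dm (vi), Edim (vii°).
Matching root and quality in both lists: F.
That gives 1 common triad.

1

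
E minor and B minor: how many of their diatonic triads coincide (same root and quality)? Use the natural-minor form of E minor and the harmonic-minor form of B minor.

3

Diatonic triads of E minor (natural minor): Em (i), F#dim (ii°), G (III), Am (iv), Bm (v), C (VI), D (VII).
Diatonic triads of B minor (harmonic minor): Bm (i), C#dim (ii°), Daug (III+), Em (iv), F# (V), G (VI), A#dim (vii°).
Matching root and quality in both lists: Em, G, Bm.
That gives 3 common triads.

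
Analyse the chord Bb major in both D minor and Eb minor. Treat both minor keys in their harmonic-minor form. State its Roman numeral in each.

VI in D minor; V in Eb minor

The scale of D minor (harmonic minor) is D E F G A Bb C#; Bb is degree 6, and the triad built there (Bb-D-F) is major, so it is VI.
The scale of Eb minor (harmonic minor) is Eb F Gb Ab Bb Cb D; Bb is degree 5, and the triad built there (Bb-D-F) is major, so it is V.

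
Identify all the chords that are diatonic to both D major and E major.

F#m, A

Triads in D major: D major (I), E minor (ii), F# minor (iii), G major (IV), A major (V), B minor (vi), C# diminished (vii°).
Triads in E major: E major (I), F# minor (ii), G# minor (iii), A major (IV), B major (V), C# minor (vi), D# diminished (vii°).
Shared triads with their functions: F# minor (iii in D major, ii in E major); A major (V in D major, IV in E major).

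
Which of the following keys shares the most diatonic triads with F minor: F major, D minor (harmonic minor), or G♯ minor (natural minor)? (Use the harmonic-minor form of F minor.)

F major

Triads of F minor (harmonic minor): Fm (i), Gdim (ii°), A♭aug (III+), B♭m (iv), C (V), D♭ (VI), Edim (vii°).
F major shares 2: C, Edim.
D minor (harmonic minor) shares 1: Edim.
G♯ minor (natural minor) shares 0: none.
The most common triads (2) are shared with F major.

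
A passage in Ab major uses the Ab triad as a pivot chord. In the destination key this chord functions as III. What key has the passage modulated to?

The numeral III denotes a major triad on scale degree 3. With Ab on degree 3, the tonic of the new key is F.
Degree 3 carries a major triad in natural-minor keys, so the destination is F minor.
Check: the diatonic triads of F minor (natural minor) are Fm (i), Gdim (ii°), Ab (III), Bbm (iv), Cm (v), Db (VI), Eb (VII) — Ab is indeed III.

F minor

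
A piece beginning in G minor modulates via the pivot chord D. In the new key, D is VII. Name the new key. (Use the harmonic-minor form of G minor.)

E minor

The numeral VII denotes a major triad on scale degree 7. With D on degree 7, the tonic of the new key is E.
Degree 7 carries a major triad in natural-minor keys, so the destination is E minor.
Check: the diatonic triads of E minor (natural minor) are Em (i), F♯dim (ii°), G (III), Am (iv), Bm (v), C (VI), D (VII) — D is indeed VII.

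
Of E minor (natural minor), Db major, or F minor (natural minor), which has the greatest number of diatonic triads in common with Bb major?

Triads of Bb major: Bb major (I), C minor (ii), D minor (iii), Eb major (IV), F major (V), G minor (vi), A diminished (vii°).
E minor (natural minor) shares 0: none.
Db major shares 0: none.
F minor (natural minor) shares 2: Cm, Eb.
The most common triads (2) are shared with F minor.

F minor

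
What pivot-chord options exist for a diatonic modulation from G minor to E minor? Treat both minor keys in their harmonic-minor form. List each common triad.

Triads in G minor (harmonic minor): G minor (i), A diminished (ii°), Bb augmented (III+), C minor (iv), D major (V), Eb major (VI), F# diminished (vii°).
Triads in E minor (harmonic minor): E minor (i), F# diminished (ii°), G augmented (III+), A minor (iv), B major (V), C major (VI), D# diminished (vii°).
Shared triads with their functions: F# diminished (vii° in G minor, ii° in E minor).

F#dim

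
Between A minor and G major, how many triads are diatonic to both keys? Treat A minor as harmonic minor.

1

Diatonic triads of A minor (harmonic minor): Am (i), Bdim (ii°), Caug (III+), Dm (iv), E (V), F (VI), G#dim (vii°).
Diatonic triads of G major: G (I), Am (ii), Bm (iii), C (IV), D (V), Em (vi), F#dim (vii°).
Matching root and quality in both lists: Am.
That gives 1 common triad.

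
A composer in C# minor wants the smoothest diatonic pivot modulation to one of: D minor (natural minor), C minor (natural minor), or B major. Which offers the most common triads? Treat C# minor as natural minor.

B major

Triads of C# minor (natural minor): C# minor (i), D# diminished (ii°), E major (III), F# minor (iv), G# minor (v), A major (VI), B major (VII).
D minor (natural minor) shares 0: none.
C minor (natural minor) shares 0: none.
B major shares 4: C#m, E, G#m, B.
The most common triads (4) are shared with B major.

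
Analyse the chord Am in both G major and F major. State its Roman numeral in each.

The scale of G major is G A B C D E F#; A is degree 2, and the triad built there (A-C-E) is minor, so it is ii.
The scale of F major is F G A Bb C D E; A is degree 3, and the triad built there (A-C-E) is minor, so it is iii.

ii in G major; iii in F major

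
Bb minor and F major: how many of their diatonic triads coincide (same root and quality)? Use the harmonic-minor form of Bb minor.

1

Diatonic triads of Bb minor (harmonic minor): Bbm (i), Cdim (ii°), Dbaug (III+), Ebm (iv), F (V), Gb (VI), Adim (vii°).
Diatonic triads of F major: F (I), Gm (ii), Am (iii), Bb (IV), C (V), Dm (vi), Edim (vii°).
Matching root and quality in both lists: F.
That gives 1 common triad.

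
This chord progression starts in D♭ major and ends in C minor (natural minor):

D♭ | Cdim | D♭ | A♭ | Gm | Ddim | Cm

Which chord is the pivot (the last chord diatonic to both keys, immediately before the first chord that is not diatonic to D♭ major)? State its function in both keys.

Chords diatonic to D♭ major: D♭, E♭m, Fm, G♭, A♭, B♭m, Cdim.
Reading the progression, the first chord not in that set is Gm, so the modulation leaves D♭ major there.
The chord immediately before Gm is A♭, which is diatonic to both keys: V in D♭ major and VI in C minor.

A♭ — V in D♭ major, VI in C minor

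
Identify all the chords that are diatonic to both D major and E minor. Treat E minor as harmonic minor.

Triads in D major: D (I), Em (ii), F♯m (iii), G (IV), A (V), Bm (vi), C♯dim (vii°).
Triads in E minor (harmonic minor): Em (i), F♯dim (ii°), Gaug (III+), Am (iv), B (V), C (VI), D♯dim (vii°).
Shared triads with their functions: Em (ii in D major, i in E minor).

Em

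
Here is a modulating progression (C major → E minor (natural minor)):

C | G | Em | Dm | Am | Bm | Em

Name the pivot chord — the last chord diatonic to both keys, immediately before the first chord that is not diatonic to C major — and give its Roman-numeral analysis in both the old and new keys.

Am — vi in C major, iv in E minor

Chords diatonic to C major: C, Dm, Em, F, G, Am, Bdim.
Reading the progression, the first chord not in that set is Bm, so the modulation leaves C major there.
The chord immediately before Bm is Am, which is diatonic to both keys: vi in C major and iv in E minor.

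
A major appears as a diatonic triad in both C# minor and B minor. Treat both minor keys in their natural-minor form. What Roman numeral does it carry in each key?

VI in C# minor; VII in B minor

The scale of C# minor (natural minor) is C# D# E F# G# A B; A is degree 6, and the triad built there (A-C#-E) is major, so it is VI.
The scale of B minor (natural minor) is B C# D E F# G A; A is degree 7, and the triad built there (A-C#-E) is major, so it is VII.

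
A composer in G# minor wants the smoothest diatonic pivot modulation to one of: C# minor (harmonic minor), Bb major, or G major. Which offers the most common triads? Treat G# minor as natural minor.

C# minor

Triads of G# minor (natural minor): G#m (i), A#dim (ii°), B (III), C#m (iv), D#m (v), E (VI), F# (VII).
C# minor (harmonic minor) shares 1: C#m.
Bb major shares 0: none.
G major shares 0: none.
The most common triads (1) are shared with C# minor.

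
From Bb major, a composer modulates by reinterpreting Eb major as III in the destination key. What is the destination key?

C minor

The numeral III denotes a major triad on scale degree 3. With Eb on degree 3, the tonic of the new key is C.
Degree 3 carries a major triad in natural-minor keys, so the destination is C minor.
Check: the diatonic triads of C minor (natural minor) are Cm (i), Ddim (ii°), Eb (III), Fm (iv), Gm (v), Ab (VI), Bb (VII) — Eb major is indeed III.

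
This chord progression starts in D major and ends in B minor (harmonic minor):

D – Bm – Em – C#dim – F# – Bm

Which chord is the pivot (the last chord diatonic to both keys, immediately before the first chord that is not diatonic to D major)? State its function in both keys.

C#dim — vii° in D major, ii° in B minor

Chords diatonic to D major: D, Em, F#m, G, A, Bm, C#dim.
Reading the progression, the first chord not in that set is F#, so the modulation leaves D major there.
The chord immediately before F# is C#dim, which is diatonic to both keys: vii° in D major and ii° in B minor.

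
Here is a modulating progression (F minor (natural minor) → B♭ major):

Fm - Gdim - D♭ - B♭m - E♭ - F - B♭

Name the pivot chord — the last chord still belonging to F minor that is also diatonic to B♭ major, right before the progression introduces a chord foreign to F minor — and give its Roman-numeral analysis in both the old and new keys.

Chords diatonic to F minor: Fm, Gdim, A♭, B♭m, Cm, D♭, E♭.
Reading the progression, the first chord not in that set is F, so the modulation leaves F minor there.
The chord immediately before F is E♭, which is diatonic to both keys: VII in F minor and IV in B♭ major.

E♭ — VII in F minor, IV in B♭ major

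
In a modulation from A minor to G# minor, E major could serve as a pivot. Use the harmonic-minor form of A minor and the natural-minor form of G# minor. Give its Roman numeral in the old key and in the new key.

V in A minor; VI in G# minor

The scale of A minor (harmonic minor) is A B C D E F G#; E is degree 5, and the triad built there (E-G#-B) is major, so it is V.
The scale of G# minor (natural minor) is G# A# B C# D# E F#; E is degree 6, and the triad built there (E-G#-B) is major, so it is VI.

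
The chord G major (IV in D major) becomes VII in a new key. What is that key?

The numeral VII denotes a major triad on scale degree 7. With G on degree 7, the tonic of the new key is A.
Degree 7 carries a major triad in natural-minor keys, so the destination is A minor.
Check: the diatonic triads of A minor (natural minor) are Am (i), Bdim (ii°), C (III), Dm (iv), Em (v), F (VI), G (VII) — G major is indeed VII.

A minor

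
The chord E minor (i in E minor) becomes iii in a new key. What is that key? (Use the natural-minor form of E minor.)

C major

The numeral iii denotes a minor triad on scale degree 3. With E on degree 3, the tonic of the new key is C.
Degree 3 carries a minor triad in major keys, so the destination is C major.
Check: the diatonic triads of C major are C (I), Dm (ii), Em (iii), F (IV), G (V), Am (vi), Bdim (vii°) — E minor is indeed iii.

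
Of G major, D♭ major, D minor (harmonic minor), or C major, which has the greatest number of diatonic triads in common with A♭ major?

D♭ major

Triads of A♭ major: A♭ major (I), B♭ minor (ii), C minor (iii), D♭ major (IV), E♭ major (V), F minor (vi), G diminished (vii°).
G major shares 0: none.
D♭ major shares 4: A♭, B♭m, D♭, Fm.
D minor (harmonic minor) shares 0: none.
C major shares 0: none.
The most common triads (4) are shared with D♭ major.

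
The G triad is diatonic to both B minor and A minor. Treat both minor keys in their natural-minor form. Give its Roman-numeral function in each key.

The scale of B minor (natural minor) is B C♯ D E F♯ G A; G is degree 6, and the triad built there (G-B-D) is major, so it is VI.
The scale of A minor (natural minor) is A B C D E F G; G is degree 7, and the triad built there (G-B-D) is major, so it is VII.

VI in B minor; VII in A minor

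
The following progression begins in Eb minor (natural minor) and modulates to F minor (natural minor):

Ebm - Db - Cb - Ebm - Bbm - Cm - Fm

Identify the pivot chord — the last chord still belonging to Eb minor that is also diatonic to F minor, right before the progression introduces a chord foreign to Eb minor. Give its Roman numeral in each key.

Bbm — v in Eb minor, iv in F minor

Chords diatonic to Eb minor: Ebm, Fdim, Gb, Abm, Bbm, Cb, Db.
Reading the progression, the first chord not in that set is Cm, so the modulation leaves Eb minor there.
The chord immediately before Cm is Bbm, which is diatonic to both keys: v in Eb minor and iv in F minor.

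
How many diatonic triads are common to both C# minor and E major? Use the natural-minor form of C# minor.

7

Diatonic triads of C# minor (natural minor): C#m (i), D#dim (ii°), E (III), F#m (iv), G#m (v), A (VI), B (VII).
Diatonic triads of E major: E (I), F#m (ii), G#m (iii), A (IV), B (V), C#m (vi), D#dim (vii°).
Matching root and quality in both lists: C#m, D#dim, E, F#m, G#m, A, B.
That gives 7 common triads.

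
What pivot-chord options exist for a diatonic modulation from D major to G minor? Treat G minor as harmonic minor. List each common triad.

D

Triads in D major: D (I), Em (ii), F#m (iii), G (IV), A (V), Bm (vi), C#dim (vii°).
Triads in G minor (harmonic minor): Gm (i), Adim (ii°), Bbaug (III+), Cm (iv), D (V), Eb (VI), F#dim (vii°).
Shared triads with their functions: D (I in D major, V in G minor).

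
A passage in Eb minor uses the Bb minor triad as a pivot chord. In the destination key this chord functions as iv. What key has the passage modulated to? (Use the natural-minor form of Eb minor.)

F minor

The numeral iv denotes a minor triad on scale degree 4. With Bb on degree 4, the tonic of the new key is F.
Degree 4 carries a minor triad in minor keys, so the destination is F minor.
Check: the diatonic triads of F minor (natural minor) are Fm (i), Gdim (ii°), Ab (III), Bbm (iv), Cm (v), Db (VI), Eb (VII) — Bb minor is indeed iv.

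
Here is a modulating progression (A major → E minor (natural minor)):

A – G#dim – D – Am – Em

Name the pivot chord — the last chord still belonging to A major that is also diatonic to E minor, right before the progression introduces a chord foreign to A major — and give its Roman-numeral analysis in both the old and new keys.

D — IV in A major, VII in E minor

Chords diatonic to A major: A, Bm, C#m, D, E, F#m, G#dim.
Reading the progression, the first chord not in that set is Am, so the modulation leaves A major there.
The chord immediately before Am is D, which is diatonic to both keys: IV in A major and VII in E minor.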